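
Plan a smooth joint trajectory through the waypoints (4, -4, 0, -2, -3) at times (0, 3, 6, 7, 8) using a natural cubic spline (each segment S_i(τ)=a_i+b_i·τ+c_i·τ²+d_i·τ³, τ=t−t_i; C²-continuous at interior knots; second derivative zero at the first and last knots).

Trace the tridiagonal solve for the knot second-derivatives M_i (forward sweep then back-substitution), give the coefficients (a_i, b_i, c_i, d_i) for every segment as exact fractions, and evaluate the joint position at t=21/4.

  seg 0: a=4 b=-1397/336 c=0 d=167/1008
  seg 1: a=-4 b=53/168 c=167/112 d=-43/112
  seg 2: a=0 b=-53/48 c=-55/28 d=359/336
  seg 3: a=-2 b=-307/168 c=139/112 d=-139/336
S(21/4) = -823/7168

Δ: Δ0=-8/3, Δ1=4/3, Δ2=-2, Δ3=-1
row 1: diag=12, rhs=24; c'=1/4, d'=2
row 2: denom=8−3·1/4=29/4; d'=(-20−3·2)/(29/4)=-104/29
row 3: denom=4−1·4/29=112/29; d'=(6−1·-104/29)/(112/29)=139/56
back: M3=139/56
back: M2=-104/29−4/29·139/56=-55/14
back: M1=2−1/4·-55/14=167/56
M: M0=0, M1=167/56, M2=-55/14, M3=139/56, M4=0
seg 0: a=4, c=M0/2=0, d=(M1−M0)/(6·3)=167/1008, b=Δ0−h0·(2M0+M1)/6=-1397/336
seg 1: a=-4, c=M1/2=167/112, d=(M2−M1)/(6·3)=-43/112, b=Δ1−h1·(2M1+M2)/6=53/168
seg 2: a=0, c=M2/2=-55/28, d=(M3−M2)/(6·1)=359/336, b=Δ2−h2·(2M2+M3)/6=-53/48
seg 3: a=-2, c=M3/2=139/112, d=(M4−M3)/(6·1)=-139/336, b=Δ3−h3·(2M3+M4)/6=-307/168
t_q=21/4 → seg 1, τ=9/4; S=-4+53/168·τ+167/112·τ²+-43/112·τ³=-823/7168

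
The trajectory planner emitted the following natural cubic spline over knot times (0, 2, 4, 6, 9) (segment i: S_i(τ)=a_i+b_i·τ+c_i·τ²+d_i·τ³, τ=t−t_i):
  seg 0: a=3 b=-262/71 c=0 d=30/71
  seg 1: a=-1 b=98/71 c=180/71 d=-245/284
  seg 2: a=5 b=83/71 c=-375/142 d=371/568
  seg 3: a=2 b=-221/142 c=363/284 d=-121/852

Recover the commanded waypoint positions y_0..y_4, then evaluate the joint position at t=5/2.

y_0 = S_0(0) = a_0 = 3
y_1 = S_1(0) = a_1 = -1
y_2 = S_2(0) = a_2 = 5
y_3 = S_3(0) = a_3 = 2
y_4 = S_3(3) = 5
t_q=5/2 is in segment 1 (τ=1/2); S_1(τ)=491/2272

y_0=3 y_1=-1 y_2=5 y_3=2 y_4=5
S(5/2) = 491/2272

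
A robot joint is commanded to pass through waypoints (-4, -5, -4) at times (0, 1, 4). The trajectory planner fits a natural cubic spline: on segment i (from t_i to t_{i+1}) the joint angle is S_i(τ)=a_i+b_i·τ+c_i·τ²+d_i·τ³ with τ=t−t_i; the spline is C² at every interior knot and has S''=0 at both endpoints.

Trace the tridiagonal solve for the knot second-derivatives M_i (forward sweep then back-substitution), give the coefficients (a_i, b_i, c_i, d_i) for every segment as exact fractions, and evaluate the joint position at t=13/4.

  seg 0: a=-4 b=-7/6 c=0 d=1/6
  seg 1: a=-5 b=-2/3 c=1/2 d=-1/18
S(13/4) = -589/128

Δ: Δ0=-1, Δ1=1/3
row 1: diag=8, rhs=8; c'=3/8, d'=1
back: M1=1
M: M0=0, M1=1, M2=0
seg 0: a=-4, c=M0/2=0, d=(M1−M0)/(6·1)=1/6, b=Δ0−h0·(2M0+M1)/6=-7/6
seg 1: a=-5, c=M1/2=1/2, d=(M2−M1)/(6·3)=-1/18, b=Δ1−h1·(2M1+M2)/6=-2/3
t_q=13/4 → seg 1, τ=9/4; S=-5+-2/3·τ+1/2·τ²+-1/18·τ³=-589/128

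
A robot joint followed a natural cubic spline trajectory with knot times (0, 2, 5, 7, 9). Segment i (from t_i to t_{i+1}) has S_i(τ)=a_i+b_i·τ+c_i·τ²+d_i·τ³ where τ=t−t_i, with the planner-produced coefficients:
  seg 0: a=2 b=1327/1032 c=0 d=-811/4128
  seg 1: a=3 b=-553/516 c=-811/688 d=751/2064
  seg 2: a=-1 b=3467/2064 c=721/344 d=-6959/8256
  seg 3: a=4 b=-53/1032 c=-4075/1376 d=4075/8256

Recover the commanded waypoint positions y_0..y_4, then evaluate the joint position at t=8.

y_0 = S_0(0) = a_0 = 2
y_1 = S_1(0) = a_1 = 3
y_2 = S_2(0) = a_2 = -1
y_3 = S_3(0) = a_3 = 4
y_4 = S_3(2) = -4
t_q=8 is in segment 3 (τ=1); S_3(τ)=4075/2752

y_0=2 y_1=3 y_2=-1 y_3=4 y_4=-4
S(8) = 4075/2752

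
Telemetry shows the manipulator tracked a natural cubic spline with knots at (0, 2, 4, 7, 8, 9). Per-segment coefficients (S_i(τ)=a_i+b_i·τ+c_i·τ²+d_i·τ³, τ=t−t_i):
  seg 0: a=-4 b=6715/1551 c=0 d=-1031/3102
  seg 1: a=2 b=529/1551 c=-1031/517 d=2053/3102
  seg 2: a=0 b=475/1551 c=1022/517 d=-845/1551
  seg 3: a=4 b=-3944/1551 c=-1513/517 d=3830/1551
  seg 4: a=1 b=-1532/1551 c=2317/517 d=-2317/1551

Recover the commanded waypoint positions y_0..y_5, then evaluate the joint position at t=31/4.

y_0 = S_0(0) = a_0 = -4
y_1 = S_1(0) = a_1 = 2
y_2 = S_2(0) = a_2 = 0
y_3 = S_3(0) = a_3 = 4
y_4 = S_4(0) = a_4 = 1
y_5 = S_4(1) = 3
t_q=31/4 is in segment 3 (τ=3/4); S_3(τ)=24625/16544

y_0=-4 y_1=2 y_2=0 y_3=4 y_4=1 y_5=3
S(31/4) = 24625/16544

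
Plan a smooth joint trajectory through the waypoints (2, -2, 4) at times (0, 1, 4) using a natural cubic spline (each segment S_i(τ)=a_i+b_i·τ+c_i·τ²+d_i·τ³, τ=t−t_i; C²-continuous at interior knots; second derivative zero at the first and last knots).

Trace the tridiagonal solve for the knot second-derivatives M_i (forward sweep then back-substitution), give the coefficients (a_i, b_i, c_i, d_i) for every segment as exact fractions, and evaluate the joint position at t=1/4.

Δ: Δ0=-4, Δ1=2
row 1: diag=8, rhs=36; c'=3/8, d'=9/2
back: M1=9/2
M: M0=0, M1=9/2, M2=0
seg 0: a=2, c=M0/2=0, d=(M1−M0)/(6·1)=3/4, b=Δ0−h0·(2M0+M1)/6=-19/4
seg 1: a=-2, c=M1/2=9/4, d=(M2−M1)/(6·3)=-1/4, b=Δ1−h1·(2M1+M2)/6=-5/2
t_q=1/4 → seg 0, τ=1/4; S=2+-19/4·τ+0·τ²+3/4·τ³=211/256

  seg 0: a=2 b=-19/4 c=0 d=3/4
  seg 1: a=-2 b=-5/2 c=9/4 d=-1/4
S(1/4) = 211/256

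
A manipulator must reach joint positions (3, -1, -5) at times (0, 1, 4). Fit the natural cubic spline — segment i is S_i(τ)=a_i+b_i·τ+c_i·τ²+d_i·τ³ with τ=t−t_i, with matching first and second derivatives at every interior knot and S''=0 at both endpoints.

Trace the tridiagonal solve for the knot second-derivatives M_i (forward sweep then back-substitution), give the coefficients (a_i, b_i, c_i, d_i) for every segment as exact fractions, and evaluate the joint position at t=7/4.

Δ: Δ0=-4, Δ1=-4/3
row 1: diag=8, rhs=16; c'=3/8, d'=2
back: M1=2
M: M0=0, M1=2, M2=0
seg 0: a=3, c=M0/2=0, d=(M1−M0)/(6·1)=1/3, b=Δ0−h0·(2M0+M1)/6=-13/3
seg 1: a=-1, c=M1/2=1, d=(M2−M1)/(6·3)=-1/9, b=Δ1−h1·(2M1+M2)/6=-10/3
t_q=7/4 → seg 1, τ=3/4; S=-1+-10/3·τ+1·τ²+-1/9·τ³=-191/64

  seg 0: a=3 b=-13/3 c=0 d=1/3
  seg 1: a=-1 b=-10/3 c=1 d=-1/9
S(7/4) = -191/64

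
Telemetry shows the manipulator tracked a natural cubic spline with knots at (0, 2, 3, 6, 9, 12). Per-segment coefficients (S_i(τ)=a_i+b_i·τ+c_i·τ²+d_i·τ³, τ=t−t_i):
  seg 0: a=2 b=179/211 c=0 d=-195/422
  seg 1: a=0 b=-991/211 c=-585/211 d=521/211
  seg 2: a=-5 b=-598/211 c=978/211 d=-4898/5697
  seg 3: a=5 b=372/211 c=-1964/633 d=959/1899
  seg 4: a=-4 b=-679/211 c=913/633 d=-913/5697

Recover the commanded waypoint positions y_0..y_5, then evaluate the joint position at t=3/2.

y_0=2 y_1=0 y_2=-5 y_3=5 y_4=-4 y_5=-5
S(3/2) = 5783/3376

y_0 = S_0(0) = a_0 = 2
y_1 = S_1(0) = a_1 = 0
y_2 = S_2(0) = a_2 = -5
y_3 = S_3(0) = a_3 = 5
y_4 = S_4(0) = a_4 = -4
y_5 = S_4(3) = -5
t_q=3/2 is in segment 0 (τ=3/2); S_0(τ)=5783/3376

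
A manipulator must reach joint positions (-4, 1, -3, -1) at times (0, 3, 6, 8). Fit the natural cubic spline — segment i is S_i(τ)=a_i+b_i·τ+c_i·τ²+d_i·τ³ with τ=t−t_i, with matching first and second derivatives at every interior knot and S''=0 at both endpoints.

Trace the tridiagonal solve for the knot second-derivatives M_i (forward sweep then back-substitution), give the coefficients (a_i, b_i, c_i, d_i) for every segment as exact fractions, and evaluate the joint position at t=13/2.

Δ: Δ0=5/3, Δ1=-4/3, Δ2=1
row 1: diag=12, rhs=-18; c'=1/4, d'=-3/2
row 2: denom=10−3·1/4=37/4; d'=(14−3·-3/2)/(37/4)=2
back: M2=2
back: M1=-3/2−1/4·2=-2
M: M0=0, M1=-2, M2=2, M3=0
seg 0: a=-4, c=M0/2=0, d=(M1−M0)/(6·3)=-1/9, b=Δ0−h0·(2M0+M1)/6=8/3
seg 1: a=1, c=M1/2=-1, d=(M2−M1)/(6·3)=2/9, b=Δ1−h1·(2M1+M2)/6=-1/3
seg 2: a=-3, c=M2/2=1, d=(M3−M2)/(6·2)=-1/6, b=Δ2−h2·(2M2+M3)/6=-1/3
t_q=13/2 → seg 2, τ=1/2; S=-3+-1/3·τ+1·τ²+-1/6·τ³=-47/16

  seg 0: a=-4 b=8/3 c=0 d=-1/9
  seg 1: a=1 b=-1/3 c=-1 d=2/9
  seg 2: a=-3 b=-1/3 c=1 d=-1/6
S(13/2) = -47/16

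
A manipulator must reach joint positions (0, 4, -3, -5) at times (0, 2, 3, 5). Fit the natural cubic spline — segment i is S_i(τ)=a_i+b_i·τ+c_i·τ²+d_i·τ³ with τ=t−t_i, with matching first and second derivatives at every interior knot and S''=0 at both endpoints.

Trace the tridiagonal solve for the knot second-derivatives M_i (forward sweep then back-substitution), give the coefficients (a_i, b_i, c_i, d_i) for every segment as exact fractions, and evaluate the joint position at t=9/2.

  seg 0: a=0 b=38/7 c=0 d=-6/7
  seg 1: a=4 b=-34/7 c=-36/7 d=3
  seg 2: a=-3 b=-43/7 c=27/7 d=-9/14
S(9/2) = -639/112

Δ: Δ0=2, Δ1=-7, Δ2=-1
row 1: diag=6, rhs=-54; c'=1/6, d'=-9
row 2: denom=6−1·1/6=35/6; d'=(36−1·-9)/(35/6)=54/7
back: M2=54/7
back: M1=-9−1/6·54/7=-72/7
M: M0=0, M1=-72/7, M2=54/7, M3=0
seg 0: a=0, c=M0/2=0, d=(M1−M0)/(6·2)=-6/7, b=Δ0−h0·(2M0+M1)/6=38/7
seg 1: a=4, c=M1/2=-36/7, d=(M2−M1)/(6·1)=3, b=Δ1−h1·(2M1+M2)/6=-34/7
seg 2: a=-3, c=M2/2=27/7, d=(M3−M2)/(6·2)=-9/14, b=Δ2−h2·(2M2+M3)/6=-43/7
t_q=9/2 → seg 2, τ=3/2; S=-3+-43/7·τ+27/7·τ²+-9/14·τ³=-639/112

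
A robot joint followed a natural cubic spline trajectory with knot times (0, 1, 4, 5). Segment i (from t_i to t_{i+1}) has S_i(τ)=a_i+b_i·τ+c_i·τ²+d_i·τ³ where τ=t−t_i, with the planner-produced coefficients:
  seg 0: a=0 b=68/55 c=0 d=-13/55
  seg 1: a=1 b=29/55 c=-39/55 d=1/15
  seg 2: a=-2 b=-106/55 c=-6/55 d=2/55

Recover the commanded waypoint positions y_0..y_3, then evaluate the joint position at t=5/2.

y_0 = S_0(0) = a_0 = 0
y_1 = S_1(0) = a_1 = 1
y_2 = S_2(0) = a_2 = -2
y_3 = S_2(1) = -4
t_q=5/2 is in segment 1 (τ=3/2); S_1(τ)=37/88

y_0=0 y_1=1 y_2=-2 y_3=-4
S(5/2) = 37/88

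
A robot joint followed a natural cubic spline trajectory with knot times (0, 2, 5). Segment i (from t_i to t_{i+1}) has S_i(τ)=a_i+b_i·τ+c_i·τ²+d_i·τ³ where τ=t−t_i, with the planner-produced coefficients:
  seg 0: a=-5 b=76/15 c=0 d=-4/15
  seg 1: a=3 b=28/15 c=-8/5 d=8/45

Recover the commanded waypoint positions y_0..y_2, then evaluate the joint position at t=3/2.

y_0=-5 y_1=3 y_2=-1
S(3/2) = 17/10

y_0 = S_0(0) = a_0 = -5
y_1 = S_1(0) = a_1 = 3
y_2 = S_1(3) = -1
t_q=3/2 is in segment 0 (τ=3/2); S_0(τ)=17/10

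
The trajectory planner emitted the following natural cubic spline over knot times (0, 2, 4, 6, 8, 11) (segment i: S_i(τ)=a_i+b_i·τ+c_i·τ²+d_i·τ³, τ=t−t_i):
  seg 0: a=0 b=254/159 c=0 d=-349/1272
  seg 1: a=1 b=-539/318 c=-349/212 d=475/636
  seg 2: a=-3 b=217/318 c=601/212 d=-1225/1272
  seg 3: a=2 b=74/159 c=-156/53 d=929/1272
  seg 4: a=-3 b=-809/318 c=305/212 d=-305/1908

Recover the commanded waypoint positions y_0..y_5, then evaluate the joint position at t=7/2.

y_0=0 y_1=1 y_2=-3 y_3=2 y_4=-3 y_5=-2
S(7/2) = -4623/1696

y_0 = S_0(0) = a_0 = 0
y_1 = S_1(0) = a_1 = 1
y_2 = S_2(0) = a_2 = -3
y_3 = S_3(0) = a_3 = 2
y_4 = S_4(0) = a_4 = -3
y_5 = S_4(3) = -2
t_q=7/2 is in segment 1 (τ=3/2); S_1(τ)=-4623/1696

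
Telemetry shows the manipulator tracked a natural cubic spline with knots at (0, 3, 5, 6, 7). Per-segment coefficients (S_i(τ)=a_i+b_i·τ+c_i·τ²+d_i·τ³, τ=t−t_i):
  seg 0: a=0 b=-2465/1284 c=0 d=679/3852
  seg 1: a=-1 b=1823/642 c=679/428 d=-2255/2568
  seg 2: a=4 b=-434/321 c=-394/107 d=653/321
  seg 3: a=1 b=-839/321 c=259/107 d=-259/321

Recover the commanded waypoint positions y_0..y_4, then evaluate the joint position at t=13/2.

y_0 = S_0(0) = a_0 = 0
y_1 = S_1(0) = a_1 = -1
y_2 = S_2(0) = a_2 = 4
y_3 = S_3(0) = a_3 = 1
y_4 = S_3(1) = 0
t_q=13/2 is in segment 3 (τ=1/2); S_3(τ)=169/856

y_0=0 y_1=-1 y_2=4 y_3=1 y_4=0
S(13/2) = 169/856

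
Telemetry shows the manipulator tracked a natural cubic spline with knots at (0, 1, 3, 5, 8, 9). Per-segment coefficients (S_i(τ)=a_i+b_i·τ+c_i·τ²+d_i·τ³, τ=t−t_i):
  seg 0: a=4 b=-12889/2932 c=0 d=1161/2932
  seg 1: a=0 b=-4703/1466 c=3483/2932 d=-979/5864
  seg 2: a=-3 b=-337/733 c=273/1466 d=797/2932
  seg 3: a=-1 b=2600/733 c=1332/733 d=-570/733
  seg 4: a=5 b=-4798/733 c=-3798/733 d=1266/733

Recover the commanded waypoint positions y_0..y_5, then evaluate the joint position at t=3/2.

y_0=4 y_1=0 y_2=-3 y_3=-1 y_4=5 y_5=-5
S(3/2) = -62295/46912

y_0 = S_0(0) = a_0 = 4
y_1 = S_1(0) = a_1 = 0
y_2 = S_2(0) = a_2 = -3
y_3 = S_3(0) = a_3 = -1
y_4 = S_4(0) = a_4 = 5
y_5 = S_4(1) = -5
t_q=3/2 is in segment 1 (τ=1/2); S_1(τ)=-62295/46912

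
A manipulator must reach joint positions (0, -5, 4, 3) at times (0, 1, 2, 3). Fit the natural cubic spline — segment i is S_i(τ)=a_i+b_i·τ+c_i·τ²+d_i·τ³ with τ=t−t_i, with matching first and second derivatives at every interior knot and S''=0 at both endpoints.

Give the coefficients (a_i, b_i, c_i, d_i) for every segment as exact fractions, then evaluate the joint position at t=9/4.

Δ: Δ0=-5, Δ1=9, Δ2=-1
row 1: diag=4, rhs=84; c'=1/4, d'=21
row 2: denom=4−1·1/4=15/4; d'=(-60−1·21)/(15/4)=-108/5
back: M2=-108/5
back: M1=21−1/4·-108/5=132/5
M: M0=0, M1=132/5, M2=-108/5, M3=0
seg 0: a=0, c=M0/2=0, d=(M1−M0)/(6·1)=22/5, b=Δ0−h0·(2M0+M1)/6=-47/5
seg 1: a=-5, c=M1/2=66/5, d=(M2−M1)/(6·1)=-8, b=Δ1−h1·(2M1+M2)/6=19/5
seg 2: a=4, c=M2/2=-54/5, d=(M3−M2)/(6·1)=18/5, b=Δ2−h2·(2M2+M3)/6=31/5
t_q=9/4 → seg 2, τ=1/4; S=4+31/5·τ+-54/5·τ²+18/5·τ³=789/160

  seg 0: a=0 b=-47/5 c=0 d=22/5
  seg 1: a=-5 b=19/5 c=66/5 d=-8
  seg 2: a=4 b=31/5 c=-54/5 d=18/5
S(9/4) = 789/160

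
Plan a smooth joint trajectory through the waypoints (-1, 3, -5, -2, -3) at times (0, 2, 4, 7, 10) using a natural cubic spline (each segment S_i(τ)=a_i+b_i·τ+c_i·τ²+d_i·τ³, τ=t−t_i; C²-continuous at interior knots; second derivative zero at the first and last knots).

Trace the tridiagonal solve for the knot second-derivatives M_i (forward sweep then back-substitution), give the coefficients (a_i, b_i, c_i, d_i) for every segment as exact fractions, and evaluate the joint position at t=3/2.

  seg 0: a=-1 b=817/210 c=0 d=-397/840
  seg 1: a=3 b=-187/105 c=-397/140 d=145/168
  seg 2: a=-5 b=-83/30 c=82/35 d=-137/378
  seg 3: a=-2 b=158/105 c=-193/210 d=193/1890
S(3/2) = 1037/320

Δ: Δ0=2, Δ1=-4, Δ2=1, Δ3=-1/3
row 1: diag=8, rhs=-36; c'=1/4, d'=-9/2
row 2: denom=10−2·1/4=19/2; d'=(30−2·-9/2)/(19/2)=78/19
row 3: denom=12−3·6/19=210/19; d'=(-8−3·78/19)/(210/19)=-193/105
back: M3=-193/105
back: M2=78/19−6/19·-193/105=164/35
back: M1=-9/2−1/4·164/35=-397/70
M: M0=0, M1=-397/70, M2=164/35, M3=-193/105, M4=0
seg 0: a=-1, c=M0/2=0, d=(M1−M0)/(6·2)=-397/840, b=Δ0−h0·(2M0+M1)/6=817/210
seg 1: a=3, c=M1/2=-397/140, d=(M2−M1)/(6·2)=145/168, b=Δ1−h1·(2M1+M2)/6=-187/105
seg 2: a=-5, c=M2/2=82/35, d=(M3−M2)/(6·3)=-137/378, b=Δ2−h2·(2M2+M3)/6=-83/30
seg 3: a=-2, c=M3/2=-193/210, d=(M4−M3)/(6·3)=193/1890, b=Δ3−h3·(2M3+M4)/6=158/105
t_q=3/2 → seg 0, τ=3/2; S=-1+817/210·τ+0·τ²+-397/840·τ³=1037/320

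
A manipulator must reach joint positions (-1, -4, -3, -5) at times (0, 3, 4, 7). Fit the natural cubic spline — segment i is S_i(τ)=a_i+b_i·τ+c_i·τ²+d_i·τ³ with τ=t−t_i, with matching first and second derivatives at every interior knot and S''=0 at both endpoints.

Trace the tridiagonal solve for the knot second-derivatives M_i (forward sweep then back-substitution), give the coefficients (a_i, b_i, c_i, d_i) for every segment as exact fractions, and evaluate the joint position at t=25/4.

Δ: Δ0=-1, Δ1=1, Δ2=-2/3
row 1: diag=8, rhs=12; c'=1/8, d'=3/2
row 2: denom=8−1·1/8=63/8; d'=(-10−1·3/2)/(63/8)=-92/63
back: M2=-92/63
back: M1=3/2−1/8·-92/63=106/63
M: M0=0, M1=106/63, M2=-92/63, M3=0
seg 0: a=-1, c=M0/2=0, d=(M1−M0)/(6·3)=53/567, b=Δ0−h0·(2M0+M1)/6=-116/63
seg 1: a=-4, c=M1/2=53/63, d=(M2−M1)/(6·1)=-11/21, b=Δ1−h1·(2M1+M2)/6=43/63
seg 2: a=-3, c=M2/2=-46/63, d=(M3−M2)/(6·3)=46/567, b=Δ2−h2·(2M2+M3)/6=50/63
t_q=25/4 → seg 2, τ=9/4; S=-3+50/63·τ+-46/63·τ²+46/567·τ³=-893/224

  seg 0: a=-1 b=-116/63 c=0 d=53/567
  seg 1: a=-4 b=43/63 c=53/63 d=-11/21
  seg 2: a=-3 b=50/63 c=-46/63 d=46/567
S(25/4) = -893/224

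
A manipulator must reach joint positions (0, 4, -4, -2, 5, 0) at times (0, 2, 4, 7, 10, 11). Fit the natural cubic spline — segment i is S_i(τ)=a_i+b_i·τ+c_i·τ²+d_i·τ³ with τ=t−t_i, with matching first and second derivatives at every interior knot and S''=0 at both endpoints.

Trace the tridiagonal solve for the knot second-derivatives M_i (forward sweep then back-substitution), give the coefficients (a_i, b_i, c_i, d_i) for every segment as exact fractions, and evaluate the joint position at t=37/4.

Δ: Δ0=2, Δ1=-4, Δ2=2/3, Δ3=7/3, Δ4=-5
row 1: diag=8, rhs=-36; c'=1/4, d'=-9/2
row 2: denom=10−2·1/4=19/2; d'=(28−2·-9/2)/(19/2)=74/19
row 3: denom=12−3·6/19=210/19; d'=(10−3·74/19)/(210/19)=-16/105
row 4: denom=8−3·19/70=503/70; d'=(-44−3·-16/105)/(503/70)=-3048/503
back: M4=-3048/503
back: M3=-16/105−19/70·-3048/503=2252/1509
back: M2=74/19−6/19·2252/1509=1722/503
back: M1=-9/2−1/4·1722/503=-2694/503
M: M0=0, M1=-2694/503, M2=1722/503, M3=2252/1509, M4=-3048/503, M5=0
seg 0: a=0, c=M0/2=0, d=(M1−M0)/(6·2)=-449/1006, b=Δ0−h0·(2M0+M1)/6=1904/503
seg 1: a=4, c=M1/2=-1347/503, d=(M2−M1)/(6·2)=368/503, b=Δ1−h1·(2M1+M2)/6=-790/503
seg 2: a=-4, c=M2/2=861/503, d=(M3−M2)/(6·3)=-1457/13581, b=Δ2−h2·(2M2+M3)/6=-1762/503
seg 3: a=-2, c=M3/2=1126/1509, d=(M4−M3)/(6·3)=-5698/13581, b=Δ3−h3·(2M3+M4)/6=1947/503
seg 4: a=5, c=M4/2=-1524/503, d=(M5−M4)/(6·1)=508/503, b=Δ4−h4·(2M4+M5)/6=-1499/503
t_q=37/4 → seg 3, τ=9/4; S=-2+1947/503·τ+1126/1509·τ²+-5698/13581·τ³=91873/16096

  seg 0: a=0 b=1904/503 c=0 d=-449/1006
  seg 1: a=4 b=-790/503 c=-1347/503 d=368/503
  seg 2: a=-4 b=-1762/503 c=861/503 d=-1457/13581
  seg 3: a=-2 b=1947/503 c=1126/1509 d=-5698/13581
  seg 4: a=5 b=-1499/503 c=-1524/503 d=508/503
S(37/4) = 91873/16096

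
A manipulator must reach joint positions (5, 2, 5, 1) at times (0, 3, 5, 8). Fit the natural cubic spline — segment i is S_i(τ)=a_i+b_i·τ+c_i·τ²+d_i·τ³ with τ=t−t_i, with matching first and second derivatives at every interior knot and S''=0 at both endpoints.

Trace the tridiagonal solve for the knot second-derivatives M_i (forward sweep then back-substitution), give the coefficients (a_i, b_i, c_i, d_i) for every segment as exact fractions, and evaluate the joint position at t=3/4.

  seg 0: a=5 b=-47/24 c=0 d=23/216
  seg 1: a=2 b=11/12 c=23/24 d=-1/3
  seg 2: a=5 b=3/4 c=-25/24 d=25/216
S(3/4) = 1831/512

Δ: Δ0=-1, Δ1=3/2, Δ2=-4/3
row 1: diag=10, rhs=15; c'=1/5, d'=3/2
row 2: denom=10−2·1/5=48/5; d'=(-17−2·3/2)/(48/5)=-25/12
back: M2=-25/12
back: M1=3/2−1/5·-25/12=23/12
M: M0=0, M1=23/12, M2=-25/12, M3=0
seg 0: a=5, c=M0/2=0, d=(M1−M0)/(6·3)=23/216, b=Δ0−h0·(2M0+M1)/6=-47/24
seg 1: a=2, c=M1/2=23/24, d=(M2−M1)/(6·2)=-1/3, b=Δ1−h1·(2M1+M2)/6=11/12
seg 2: a=5, c=M2/2=-25/24, d=(M3−M2)/(6·3)=25/216, b=Δ2−h2·(2M2+M3)/6=3/4
t_q=3/4 → seg 0, τ=3/4; S=5+-47/24·τ+0·τ²+23/216·τ³=1831/512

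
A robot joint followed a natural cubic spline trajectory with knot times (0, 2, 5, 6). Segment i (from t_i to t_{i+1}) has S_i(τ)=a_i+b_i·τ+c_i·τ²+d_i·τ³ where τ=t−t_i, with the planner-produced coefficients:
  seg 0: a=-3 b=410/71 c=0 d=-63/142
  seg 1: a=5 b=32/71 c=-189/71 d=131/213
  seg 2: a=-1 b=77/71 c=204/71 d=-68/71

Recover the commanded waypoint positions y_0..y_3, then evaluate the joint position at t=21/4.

y_0 = S_0(0) = a_0 = -3
y_1 = S_1(0) = a_1 = 5
y_2 = S_2(0) = a_2 = -1
y_3 = S_2(1) = 2
t_q=21/4 is in segment 2 (τ=1/4); S_2(τ)=-641/1136

y_0=-3 y_1=5 y_2=-1 y_3=2
S(21/4) = -641/1136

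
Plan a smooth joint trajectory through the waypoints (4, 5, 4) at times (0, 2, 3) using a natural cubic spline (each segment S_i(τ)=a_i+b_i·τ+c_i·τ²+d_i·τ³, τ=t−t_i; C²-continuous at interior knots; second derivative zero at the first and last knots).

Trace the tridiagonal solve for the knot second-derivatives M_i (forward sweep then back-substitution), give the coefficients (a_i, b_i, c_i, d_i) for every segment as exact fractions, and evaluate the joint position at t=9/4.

  seg 0: a=4 b=1 c=0 d=-1/8
  seg 1: a=5 b=-1/2 c=-3/4 d=1/4
S(9/4) = 1237/256

Δ: Δ0=1/2, Δ1=-1
row 1: diag=6, rhs=-9; c'=1/6, d'=-3/2
back: M1=-3/2
M: M0=0, M1=-3/2, M2=0
seg 0: a=4, c=M0/2=0, d=(M1−M0)/(6·2)=-1/8, b=Δ0−h0·(2M0+M1)/6=1
seg 1: a=5, c=M1/2=-3/4, d=(M2−M1)/(6·1)=1/4, b=Δ1−h1·(2M1+M2)/6=-1/2
t_q=9/4 → seg 1, τ=1/4; S=5+-1/2·τ+-3/4·τ²+1/4·τ³=1237/256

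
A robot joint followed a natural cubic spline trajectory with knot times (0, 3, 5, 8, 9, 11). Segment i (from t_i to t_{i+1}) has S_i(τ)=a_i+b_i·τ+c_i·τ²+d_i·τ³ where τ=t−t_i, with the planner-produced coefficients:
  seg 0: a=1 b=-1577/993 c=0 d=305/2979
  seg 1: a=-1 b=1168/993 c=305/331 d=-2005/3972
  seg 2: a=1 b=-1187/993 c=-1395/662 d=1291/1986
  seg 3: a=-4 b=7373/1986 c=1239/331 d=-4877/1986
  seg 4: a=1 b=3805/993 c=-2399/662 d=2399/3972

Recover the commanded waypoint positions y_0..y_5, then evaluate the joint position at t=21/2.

y_0 = S_0(0) = a_0 = 1
y_1 = S_1(0) = a_1 = -1
y_2 = S_2(0) = a_2 = 1
y_3 = S_3(0) = a_3 = -4
y_4 = S_4(0) = a_4 = 1
y_5 = S_4(2) = -1
t_q=21/2 is in segment 4 (τ=3/2); S_4(τ)=6699/10592

y_0=1 y_1=-1 y_2=1 y_3=-4 y_4=1 y_5=-1
S(21/2) = 6699/10592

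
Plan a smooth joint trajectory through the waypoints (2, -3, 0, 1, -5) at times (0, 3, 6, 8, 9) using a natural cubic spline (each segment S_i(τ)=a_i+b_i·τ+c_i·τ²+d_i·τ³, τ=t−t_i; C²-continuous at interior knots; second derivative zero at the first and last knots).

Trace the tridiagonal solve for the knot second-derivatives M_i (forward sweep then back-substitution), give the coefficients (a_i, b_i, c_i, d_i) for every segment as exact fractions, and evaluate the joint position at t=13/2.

  seg 0: a=2 b=-694/309 c=0 d=179/2781
  seg 1: a=-3 b=-157/309 c=179/309 d=-71/2781
  seg 2: a=0 b=704/309 c=36/103 d=-1531/2472
  seg 3: a=1 b=-2321/618 c=-1387/412 d=1387/1236
S(13/2) = 7575/6592

Δ: Δ0=-5/3, Δ1=1, Δ2=1/2, Δ3=-6
row 1: diag=12, rhs=16; c'=1/4, d'=4/3
row 2: denom=10−3·1/4=37/4; d'=(-3−3·4/3)/(37/4)=-28/37
row 3: denom=6−2·8/37=206/37; d'=(-39−2·-28/37)/(206/37)=-1387/206
back: M3=-1387/206
back: M2=-28/37−8/37·-1387/206=72/103
back: M1=4/3−1/4·72/103=358/309
M: M0=0, M1=358/309, M2=72/103, M3=-1387/206, M4=0
seg 0: a=2, c=M0/2=0, d=(M1−M0)/(6·3)=179/2781, b=Δ0−h0·(2M0+M1)/6=-694/309
seg 1: a=-3, c=M1/2=179/309, d=(M2−M1)/(6·3)=-71/2781, b=Δ1−h1·(2M1+M2)/6=-157/309
seg 2: a=0, c=M2/2=36/103, d=(M3−M2)/(6·2)=-1531/2472, b=Δ2−h2·(2M2+M3)/6=704/309
seg 3: a=1, c=M3/2=-1387/412, d=(M4−M3)/(6·1)=1387/1236, b=Δ3−h3·(2M3+M4)/6=-2321/618
t_q=13/2 → seg 2, τ=1/2; S=0+704/309·τ+36/103·τ²+-1531/2472·τ³=7575/6592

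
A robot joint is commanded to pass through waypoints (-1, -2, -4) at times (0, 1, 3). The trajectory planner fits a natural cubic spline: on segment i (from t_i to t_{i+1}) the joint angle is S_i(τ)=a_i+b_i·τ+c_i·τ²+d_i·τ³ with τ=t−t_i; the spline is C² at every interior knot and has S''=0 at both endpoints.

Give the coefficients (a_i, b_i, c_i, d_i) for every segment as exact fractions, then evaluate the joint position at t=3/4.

  seg 0: a=-1 b=-1 c=0 d=0
  seg 1: a=-2 b=-1 c=0 d=0
S(3/4) = -7/4

Δ: Δ0=-1, Δ1=-1
row 1: diag=6, rhs=0; c'=1/3, d'=0
back: M1=0
M: M0=0, M1=0, M2=0
seg 0: a=-1, c=M0/2=0, d=(M1−M0)/(6·1)=0, b=Δ0−h0·(2M0+M1)/6=-1
seg 1: a=-2, c=M1/2=0, d=(M2−M1)/(6·2)=0, b=Δ1−h1·(2M1+M2)/6=-1
t_q=3/4 → seg 0, τ=3/4; S=-1+-1·τ+0·τ²+0·τ³=-7/4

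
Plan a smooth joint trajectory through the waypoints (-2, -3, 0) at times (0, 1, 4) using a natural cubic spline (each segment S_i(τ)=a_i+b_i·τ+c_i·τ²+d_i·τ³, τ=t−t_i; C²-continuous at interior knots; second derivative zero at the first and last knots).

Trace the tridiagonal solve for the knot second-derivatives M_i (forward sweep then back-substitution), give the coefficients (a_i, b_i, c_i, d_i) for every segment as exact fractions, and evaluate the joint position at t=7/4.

Δ: Δ0=-1, Δ1=1
row 1: diag=8, rhs=12; c'=3/8, d'=3/2
back: M1=3/2
M: M0=0, M1=3/2, M2=0
seg 0: a=-2, c=M0/2=0, d=(M1−M0)/(6·1)=1/4, b=Δ0−h0·(2M0+M1)/6=-5/4
seg 1: a=-3, c=M1/2=3/4, d=(M2−M1)/(6·3)=-1/12, b=Δ1−h1·(2M1+M2)/6=-1/2
t_q=7/4 → seg 1, τ=3/4; S=-3+-1/2·τ+3/4·τ²+-1/12·τ³=-765/256

  seg 0: a=-2 b=-5/4 c=0 d=1/4
  seg 1: a=-3 b=-1/2 c=3/4 d=-1/12
S(7/4) = -765/256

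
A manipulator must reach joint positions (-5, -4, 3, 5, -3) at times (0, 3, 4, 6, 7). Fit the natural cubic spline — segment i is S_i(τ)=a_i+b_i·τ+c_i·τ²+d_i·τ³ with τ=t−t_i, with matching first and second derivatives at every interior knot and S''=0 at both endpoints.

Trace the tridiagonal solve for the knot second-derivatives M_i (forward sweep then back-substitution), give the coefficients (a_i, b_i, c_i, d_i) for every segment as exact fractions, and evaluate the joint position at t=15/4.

  seg 0: a=-5 b=-916/375 c=0 d=347/1125
  seg 1: a=-4 b=2207/375 c=347/125 d=-623/375
  seg 2: a=3 b=484/75 c=-276/125 d=-389/1500
  seg 3: a=5 b=-2059/375 c=-941/250 d=941/750
S(15/4) = 10197/8000

Δ: Δ0=1/3, Δ1=7, Δ2=1, Δ3=-8
row 1: diag=8, rhs=40; c'=1/8, d'=5
row 2: denom=6−1·1/8=47/8; d'=(-36−1·5)/(47/8)=-328/47
row 3: denom=6−2·16/47=250/47; d'=(-54−2·-328/47)/(250/47)=-941/125
back: M3=-941/125
back: M2=-328/47−16/47·-941/125=-552/125
back: M1=5−1/8·-552/125=694/125
M: M0=0, M1=694/125, M2=-552/125, M3=-941/125, M4=0
seg 0: a=-5, c=M0/2=0, d=(M1−M0)/(6·3)=347/1125, b=Δ0−h0·(2M0+M1)/6=-916/375
seg 1: a=-4, c=M1/2=347/125, d=(M2−M1)/(6·1)=-623/375, b=Δ1−h1·(2M1+M2)/6=2207/375
seg 2: a=3, c=M2/2=-276/125, d=(M3−M2)/(6·2)=-389/1500, b=Δ2−h2·(2M2+M3)/6=484/75
seg 3: a=5, c=M3/2=-941/250, d=(M4−M3)/(6·1)=941/750, b=Δ3−h3·(2M3+M4)/6=-2059/375
t_q=15/4 → seg 1, τ=3/4; S=-4+2207/375·τ+347/125·τ²+-623/375·τ³=10197/8000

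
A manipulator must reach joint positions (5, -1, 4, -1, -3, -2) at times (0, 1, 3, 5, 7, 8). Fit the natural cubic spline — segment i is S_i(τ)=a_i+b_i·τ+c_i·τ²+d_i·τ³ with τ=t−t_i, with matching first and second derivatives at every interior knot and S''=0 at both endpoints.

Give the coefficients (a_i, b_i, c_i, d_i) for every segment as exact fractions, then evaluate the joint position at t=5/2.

Δ: Δ0=-6, Δ1=5/2, Δ2=-5/2, Δ3=-1, Δ4=1
row 1: diag=6, rhs=51; c'=1/3, d'=17/2
row 2: denom=8−2·1/3=22/3; d'=(-30−2·17/2)/(22/3)=-141/22
row 3: denom=8−2·3/11=82/11; d'=(9−2·-141/22)/(82/11)=120/41
row 4: denom=6−2·11/41=224/41; d'=(12−2·120/41)/(224/41)=9/8
back: M4=9/8
back: M3=120/41−11/41·9/8=21/8
back: M2=-141/22−3/11·21/8=-57/8
back: M1=17/2−1/3·-57/8=87/8
M: M0=0, M1=87/8, M2=-57/8, M3=21/8, M4=9/8, M5=0
seg 0: a=5, c=M0/2=0, d=(M1−M0)/(6·1)=29/16, b=Δ0−h0·(2M0+M1)/6=-125/16
seg 1: a=-1, c=M1/2=87/16, d=(M2−M1)/(6·2)=-3/2, b=Δ1−h1·(2M1+M2)/6=-19/8
seg 2: a=4, c=M2/2=-57/16, d=(M3−M2)/(6·2)=13/16, b=Δ2−h2·(2M2+M3)/6=11/8
seg 3: a=-1, c=M3/2=21/16, d=(M4−M3)/(6·2)=-1/8, b=Δ3−h3·(2M3+M4)/6=-25/8
seg 4: a=-3, c=M4/2=9/16, d=(M5−M4)/(6·1)=-3/16, b=Δ4−h4·(2M4+M5)/6=5/8
t_q=5/2 → seg 1, τ=3/2; S=-1+-19/8·τ+87/16·τ²+-3/2·τ³=167/64

  seg 0: a=5 b=-125/16 c=0 d=29/16
  seg 1: a=-1 b=-19/8 c=87/16 d=-3/2
  seg 2: a=4 b=11/8 c=-57/16 d=13/16
  seg 3: a=-1 b=-25/8 c=21/16 d=-1/8
  seg 4: a=-3 b=5/8 c=9/16 d=-3/16
S(5/2) = 167/64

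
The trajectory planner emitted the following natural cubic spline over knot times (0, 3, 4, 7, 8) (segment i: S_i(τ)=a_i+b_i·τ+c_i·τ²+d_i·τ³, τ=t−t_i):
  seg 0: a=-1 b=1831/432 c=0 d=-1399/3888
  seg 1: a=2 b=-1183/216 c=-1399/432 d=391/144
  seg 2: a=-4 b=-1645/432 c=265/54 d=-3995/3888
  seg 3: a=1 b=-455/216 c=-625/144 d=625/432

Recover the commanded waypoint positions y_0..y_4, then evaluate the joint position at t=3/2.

y_0=-1 y_1=2 y_2=-4 y_3=1 y_4=-4
S(3/2) = 1591/384

y_0 = S_0(0) = a_0 = -1
y_1 = S_1(0) = a_1 = 2
y_2 = S_2(0) = a_2 = -4
y_3 = S_3(0) = a_3 = 1
y_4 = S_3(1) = -4
t_q=3/2 is in segment 0 (τ=3/2); S_0(τ)=1591/384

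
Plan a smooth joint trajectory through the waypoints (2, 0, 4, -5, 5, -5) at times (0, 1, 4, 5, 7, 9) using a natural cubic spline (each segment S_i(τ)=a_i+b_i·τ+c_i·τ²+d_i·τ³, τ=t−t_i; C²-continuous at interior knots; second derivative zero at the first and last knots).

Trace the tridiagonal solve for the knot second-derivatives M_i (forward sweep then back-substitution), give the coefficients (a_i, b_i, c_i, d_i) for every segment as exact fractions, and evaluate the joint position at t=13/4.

Δ: Δ0=-2, Δ1=4/3, Δ2=-9, Δ3=5, Δ4=-5
row 1: diag=8, rhs=20; c'=3/8, d'=5/2
row 2: denom=8−3·3/8=55/8; d'=(-62−3·5/2)/(55/8)=-556/55
row 3: denom=6−1·8/55=322/55; d'=(84−1·-556/55)/(322/55)=2588/161
row 4: denom=8−2·55/161=1178/161; d'=(-60−2·2588/161)/(1178/161)=-7418/589
back: M4=-7418/589
back: M3=2588/161−55/161·-7418/589=12002/589
back: M2=-556/55−8/55·12002/589=-7700/589
back: M1=5/2−3/8·-7700/589=4360/589
M: M0=0, M1=4360/589, M2=-7700/589, M3=12002/589, M4=-7418/589, M5=0
seg 0: a=2, c=M0/2=0, d=(M1−M0)/(6·1)=2180/1767, b=Δ0−h0·(2M0+M1)/6=-5714/1767
seg 1: a=0, c=M1/2=2180/589, d=(M2−M1)/(6·3)=-670/589, b=Δ1−h1·(2M1+M2)/6=826/1767
seg 2: a=4, c=M2/2=-3850/589, d=(M3−M2)/(6·1)=9851/1767, b=Δ2−h2·(2M2+M3)/6=-14204/1767
seg 3: a=-5, c=M3/2=6001/589, d=(M4−M3)/(6·2)=-4855/1767, b=Δ3−h3·(2M3+M4)/6=-7751/1767
seg 4: a=5, c=M4/2=-3709/589, d=(M5−M4)/(6·2)=3709/3534, b=Δ4−h4·(2M4+M5)/6=6001/1767
t_q=13/4 → seg 1, τ=9/4; S=0+826/1767·τ+2180/589·τ²+-670/589·τ³=128769/18848

  seg 0: a=2 b=-5714/1767 c=0 d=2180/1767
  seg 1: a=0 b=826/1767 c=2180/589 d=-670/589
  seg 2: a=4 b=-14204/1767 c=-3850/589 d=9851/1767
  seg 3: a=-5 b=-7751/1767 c=6001/589 d=-4855/1767
  seg 4: a=5 b=6001/1767 c=-3709/589 d=3709/3534
S(13/4) = 128769/18848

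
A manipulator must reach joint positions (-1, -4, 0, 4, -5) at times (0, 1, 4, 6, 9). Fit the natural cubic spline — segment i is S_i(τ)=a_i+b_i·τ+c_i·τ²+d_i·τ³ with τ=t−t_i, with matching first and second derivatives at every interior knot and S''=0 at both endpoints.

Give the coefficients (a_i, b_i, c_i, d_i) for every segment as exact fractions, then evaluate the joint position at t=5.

Δ: Δ0=-3, Δ1=4/3, Δ2=2, Δ3=-3
row 1: diag=8, rhs=26; c'=3/8, d'=13/4
row 2: denom=10−3·3/8=71/8; d'=(4−3·13/4)/(71/8)=-46/71
row 3: denom=10−2·16/71=678/71; d'=(-30−2·-46/71)/(678/71)=-1019/339
back: M3=-1019/339
back: M2=-46/71−16/71·-1019/339=10/339
back: M1=13/4−3/8·10/339=366/113
M: M0=0, M1=366/113, M2=10/339, M3=-1019/339, M4=0
seg 0: a=-1, c=M0/2=0, d=(M1−M0)/(6·1)=61/113, b=Δ0−h0·(2M0+M1)/6=-400/113
seg 1: a=-4, c=M1/2=183/113, d=(M2−M1)/(6·3)=-544/3051, b=Δ1−h1·(2M1+M2)/6=-217/113
seg 2: a=0, c=M2/2=5/339, d=(M3−M2)/(6·2)=-343/1356, b=Δ2−h2·(2M2+M3)/6=337/113
seg 3: a=4, c=M3/2=-1019/678, d=(M4−M3)/(6·3)=1019/6102, b=Δ3−h3·(2M3+M4)/6=2/339
t_q=5 → seg 2, τ=1; S=0+337/113·τ+5/339·τ²+-343/1356·τ³=3721/1356

  seg 0: a=-1 b=-400/113 c=0 d=61/113
  seg 1: a=-4 b=-217/113 c=183/113 d=-544/3051
  seg 2: a=0 b=337/113 c=5/339 d=-343/1356
  seg 3: a=4 b=2/339 c=-1019/678 d=1019/6102
S(5) = 3721/1356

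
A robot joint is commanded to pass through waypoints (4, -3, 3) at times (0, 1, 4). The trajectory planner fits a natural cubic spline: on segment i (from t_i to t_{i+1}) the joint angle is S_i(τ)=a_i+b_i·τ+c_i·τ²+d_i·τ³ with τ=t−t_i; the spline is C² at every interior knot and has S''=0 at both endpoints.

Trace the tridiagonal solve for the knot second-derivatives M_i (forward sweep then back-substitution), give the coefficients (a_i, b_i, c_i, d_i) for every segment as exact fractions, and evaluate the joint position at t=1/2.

  seg 0: a=4 b=-65/8 c=0 d=9/8
  seg 1: a=-3 b=-19/4 c=27/8 d=-3/8
S(1/2) = 5/64

Δ: Δ0=-7, Δ1=2
row 1: diag=8, rhs=54; c'=3/8, d'=27/4
back: M1=27/4
M: M0=0, M1=27/4, M2=0
seg 0: a=4, c=M0/2=0, d=(M1−M0)/(6·1)=9/8, b=Δ0−h0·(2M0+M1)/6=-65/8
seg 1: a=-3, c=M1/2=27/8, d=(M2−M1)/(6·3)=-3/8, b=Δ1−h1·(2M1+M2)/6=-19/4
t_q=1/2 → seg 0, τ=1/2; S=4+-65/8·τ+0·τ²+9/8·τ³=5/64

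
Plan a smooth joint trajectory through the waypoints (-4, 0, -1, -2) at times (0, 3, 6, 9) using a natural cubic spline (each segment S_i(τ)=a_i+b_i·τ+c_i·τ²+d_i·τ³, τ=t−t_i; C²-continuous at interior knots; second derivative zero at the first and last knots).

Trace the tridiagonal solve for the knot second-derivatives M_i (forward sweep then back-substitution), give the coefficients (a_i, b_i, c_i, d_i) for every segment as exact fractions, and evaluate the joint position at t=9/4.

Δ: Δ0=4/3, Δ1=-1/3, Δ2=-1/3
row 1: diag=12, rhs=-10; c'=1/4, d'=-5/6
row 2: denom=12−3·1/4=45/4; d'=(0−3·-5/6)/(45/4)=2/9
back: M2=2/9
back: M1=-5/6−1/4·2/9=-8/9
M: M0=0, M1=-8/9, M2=2/9, M3=0
seg 0: a=-4, c=M0/2=0, d=(M1−M0)/(6·3)=-4/81, b=Δ0−h0·(2M0+M1)/6=16/9
seg 1: a=0, c=M1/2=-4/9, d=(M2−M1)/(6·3)=5/81, b=Δ1−h1·(2M1+M2)/6=4/9
seg 2: a=-1, c=M2/2=1/9, d=(M3−M2)/(6·3)=-1/81, b=Δ2−h2·(2M2+M3)/6=-5/9
t_q=9/4 → seg 0, τ=9/4; S=-4+16/9·τ+0·τ²+-4/81·τ³=-9/16

  seg 0: a=-4 b=16/9 c=0 d=-4/81
  seg 1: a=0 b=4/9 c=-4/9 d=5/81
  seg 2: a=-1 b=-5/9 c=1/9 d=-1/81
S(9/4) = -9/16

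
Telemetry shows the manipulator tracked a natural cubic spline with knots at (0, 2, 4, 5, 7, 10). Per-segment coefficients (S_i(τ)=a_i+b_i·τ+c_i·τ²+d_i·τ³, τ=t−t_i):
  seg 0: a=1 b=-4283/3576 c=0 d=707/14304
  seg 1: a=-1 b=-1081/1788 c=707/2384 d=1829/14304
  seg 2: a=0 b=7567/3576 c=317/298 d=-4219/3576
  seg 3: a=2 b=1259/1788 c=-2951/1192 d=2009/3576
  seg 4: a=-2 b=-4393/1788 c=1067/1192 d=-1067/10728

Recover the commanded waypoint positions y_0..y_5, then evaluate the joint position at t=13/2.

y_0 = S_0(0) = a_0 = 1
y_1 = S_1(0) = a_1 = -1
y_2 = S_2(0) = a_2 = 0
y_3 = S_3(0) = a_3 = 2
y_4 = S_4(0) = a_4 = -2
y_5 = S_4(3) = -4
t_q=13/2 is in segment 3 (τ=3/2); S_3(τ)=-5893/9536

y_0=1 y_1=-1 y_2=0 y_3=2 y_4=-2 y_5=-4
S(13/2) = -5893/9536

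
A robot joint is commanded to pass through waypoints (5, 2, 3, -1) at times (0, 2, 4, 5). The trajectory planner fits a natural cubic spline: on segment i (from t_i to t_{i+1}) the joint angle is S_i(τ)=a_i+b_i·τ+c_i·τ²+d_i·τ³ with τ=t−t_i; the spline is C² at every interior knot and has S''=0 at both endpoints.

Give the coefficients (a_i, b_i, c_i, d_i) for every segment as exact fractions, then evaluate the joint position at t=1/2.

  seg 0: a=5 b=-27/11 c=0 d=21/88
  seg 1: a=2 b=9/22 c=63/44 d=-61/88
  seg 2: a=3 b=-24/11 c=-30/11 d=10/11
S(1/2) = 2677/704

Δ: Δ0=-3/2, Δ1=1/2, Δ2=-4
row 1: diag=8, rhs=12; c'=1/4, d'=3/2
row 2: denom=6−2·1/4=11/2; d'=(-27−2·3/2)/(11/2)=-60/11
back: M2=-60/11
back: M1=3/2−1/4·-60/11=63/22
M: M0=0, M1=63/22, M2=-60/11, M3=0
seg 0: a=5, c=M0/2=0, d=(M1−M0)/(6·2)=21/88, b=Δ0−h0·(2M0+M1)/6=-27/11
seg 1: a=2, c=M1/2=63/44, d=(M2−M1)/(6·2)=-61/88, b=Δ1−h1·(2M1+M2)/6=9/22
seg 2: a=3, c=M2/2=-30/11, d=(M3−M2)/(6·1)=10/11, b=Δ2−h2·(2M2+M3)/6=-24/11
t_q=1/2 → seg 0, τ=1/2; S=5+-27/11·τ+0·τ²+21/88·τ³=2677/704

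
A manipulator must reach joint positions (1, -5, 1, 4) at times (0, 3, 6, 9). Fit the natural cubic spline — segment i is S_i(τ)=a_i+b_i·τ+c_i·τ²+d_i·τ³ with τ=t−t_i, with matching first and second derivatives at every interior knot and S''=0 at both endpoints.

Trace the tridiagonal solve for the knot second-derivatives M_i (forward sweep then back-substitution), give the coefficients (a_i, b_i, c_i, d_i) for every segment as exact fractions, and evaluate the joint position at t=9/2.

  seg 0: a=1 b=-47/15 c=0 d=17/135
  seg 1: a=-5 b=4/15 c=17/15 d=-5/27
  seg 2: a=1 b=31/15 c=-8/15 d=8/135
S(9/2) = -107/40

Δ: Δ0=-2, Δ1=2, Δ2=1
row 1: diag=12, rhs=24; c'=1/4, d'=2
row 2: denom=12−3·1/4=45/4; d'=(-6−3·2)/(45/4)=-16/15
back: M2=-16/15
back: M1=2−1/4·-16/15=34/15
M: M0=0, M1=34/15, M2=-16/15, M3=0
seg 0: a=1, c=M0/2=0, d=(M1−M0)/(6·3)=17/135, b=Δ0−h0·(2M0+M1)/6=-47/15
seg 1: a=-5, c=M1/2=17/15, d=(M2−M1)/(6·3)=-5/27, b=Δ1−h1·(2M1+M2)/6=4/15
seg 2: a=1, c=M2/2=-8/15, d=(M3−M2)/(6·3)=8/135, b=Δ2−h2·(2M2+M3)/6=31/15
t_q=9/2 → seg 1, τ=3/2; S=-5+4/15·τ+17/15·τ²+-5/27·τ³=-107/40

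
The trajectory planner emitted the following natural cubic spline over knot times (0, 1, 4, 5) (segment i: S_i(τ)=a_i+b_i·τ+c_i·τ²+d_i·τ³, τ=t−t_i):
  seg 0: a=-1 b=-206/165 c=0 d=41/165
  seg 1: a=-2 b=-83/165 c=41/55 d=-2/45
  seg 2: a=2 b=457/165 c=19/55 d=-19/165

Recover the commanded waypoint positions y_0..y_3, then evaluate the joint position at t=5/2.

y_0=-1 y_1=-2 y_2=2 y_3=5
S(5/2) = -27/22

y_0 = S_0(0) = a_0 = -1
y_1 = S_1(0) = a_1 = -2
y_2 = S_2(0) = a_2 = 2
y_3 = S_2(1) = 5
t_q=5/2 is in segment 1 (τ=3/2); S_1(τ)=-27/22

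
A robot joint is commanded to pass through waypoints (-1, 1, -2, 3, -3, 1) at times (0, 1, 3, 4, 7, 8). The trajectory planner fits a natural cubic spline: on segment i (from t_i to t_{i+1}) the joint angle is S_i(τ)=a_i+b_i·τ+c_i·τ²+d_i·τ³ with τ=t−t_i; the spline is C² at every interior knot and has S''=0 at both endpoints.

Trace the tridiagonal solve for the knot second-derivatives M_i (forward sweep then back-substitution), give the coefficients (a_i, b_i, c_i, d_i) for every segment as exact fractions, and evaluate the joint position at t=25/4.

  seg 0: a=-1 b=2707/856 c=0 d=-995/856
  seg 1: a=1 b=-139/428 c=-2985/856 d=1241/856
  seg 2: a=-2 b=1337/428 c=4461/856 d=-2855/856
  seg 3: a=3 b=3031/856 c=-513/107 d=841/856
  seg 4: a=-3 b=557/428 c=3465/856 d=-1155/856
S(25/4) = -115791/54784

Δ: Δ0=2, Δ1=-3/2, Δ2=5, Δ3=-2, Δ4=4
row 1: diag=6, rhs=-21; c'=1/3, d'=-7/2
row 2: denom=6−2·1/3=16/3; d'=(39−2·-7/2)/(16/3)=69/8
row 3: denom=8−1·3/16=125/16; d'=(-42−1·69/8)/(125/16)=-162/25
row 4: denom=8−3·48/125=856/125; d'=(36−3·-162/25)/(856/125)=3465/428
back: M4=3465/428
back: M3=-162/25−48/125·3465/428=-1026/107
back: M2=69/8−3/16·-1026/107=4461/428
back: M1=-7/2−1/3·4461/428=-2985/428
M: M0=0, M1=-2985/428, M2=4461/428, M3=-1026/107, M4=3465/428, M5=0
seg 0: a=-1, c=M0/2=0, d=(M1−M0)/(6·1)=-995/856, b=Δ0−h0·(2M0+M1)/6=2707/856
seg 1: a=1, c=M1/2=-2985/856, d=(M2−M1)/(6·2)=1241/856, b=Δ1−h1·(2M1+M2)/6=-139/428
seg 2: a=-2, c=M2/2=4461/856, d=(M3−M2)/(6·1)=-2855/856, b=Δ2−h2·(2M2+M3)/6=1337/428
seg 3: a=3, c=M3/2=-513/107, d=(M4−M3)/(6·3)=841/856, b=Δ3−h3·(2M3+M4)/6=3031/856
seg 4: a=-3, c=M4/2=3465/856, d=(M5−M4)/(6·1)=-1155/856, b=Δ4−h4·(2M4+M5)/6=557/428
t_q=25/4 → seg 3, τ=9/4; S=3+3031/856·τ+-513/107·τ²+841/856·τ³=-115791/54784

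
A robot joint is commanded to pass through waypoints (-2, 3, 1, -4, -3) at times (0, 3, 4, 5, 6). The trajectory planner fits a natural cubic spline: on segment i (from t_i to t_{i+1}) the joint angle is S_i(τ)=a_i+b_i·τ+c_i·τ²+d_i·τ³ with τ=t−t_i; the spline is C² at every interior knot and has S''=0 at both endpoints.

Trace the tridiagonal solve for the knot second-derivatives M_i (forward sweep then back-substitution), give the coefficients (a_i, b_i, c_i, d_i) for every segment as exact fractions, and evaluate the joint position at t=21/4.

Δ: Δ0=5/3, Δ1=-2, Δ2=-5, Δ3=1
row 1: diag=8, rhs=-22; c'=1/8, d'=-11/4
row 2: denom=4−1·1/8=31/8; d'=(-18−1·-11/4)/(31/8)=-122/31
row 3: denom=4−1·8/31=116/31; d'=(36−1·-122/31)/(116/31)=619/58
back: M3=619/58
back: M2=-122/31−8/31·619/58=-194/29
back: M1=-11/4−1/8·-194/29=-111/58
M: M0=0, M1=-111/58, M2=-194/29, M3=619/58, M4=0
seg 0: a=-2, c=M0/2=0, d=(M1−M0)/(6·3)=-37/348, b=Δ0−h0·(2M0+M1)/6=913/348
seg 1: a=3, c=M1/2=-111/116, d=(M2−M1)/(6·1)=-277/348, b=Δ1−h1·(2M1+M2)/6=-43/174
seg 2: a=1, c=M2/2=-97/29, d=(M3−M2)/(6·1)=1007/348, b=Δ2−h2·(2M2+M3)/6=-1583/348
seg 3: a=-4, c=M3/2=619/116, d=(M4−M3)/(6·1)=-619/348, b=Δ3−h3·(2M3+M4)/6=-445/174
t_q=21/4 → seg 3, τ=1/4; S=-4+-445/174·τ+619/116·τ²+-619/348·τ³=-32173/7424

  seg 0: a=-2 b=913/348 c=0 d=-37/348
  seg 1: a=3 b=-43/174 c=-111/116 d=-277/348
  seg 2: a=1 b=-1583/348 c=-97/29 d=1007/348
  seg 3: a=-4 b=-445/174 c=619/116 d=-619/348
S(21/4) = -32173/7424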